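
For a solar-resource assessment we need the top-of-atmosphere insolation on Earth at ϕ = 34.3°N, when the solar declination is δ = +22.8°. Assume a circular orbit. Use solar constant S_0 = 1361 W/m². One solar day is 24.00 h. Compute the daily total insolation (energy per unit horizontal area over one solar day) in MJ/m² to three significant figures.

cos h₀ = −tan(+34.3°) tan(+22.800°) = -0.2868, h₀ = 1.8616 rad.
Bracket: h₀ sin ϕ sin δ + cos ϕ cos δ sin h₀ = 1.8616×0.56353×0.38752 + 0.82610×0.92186×0.95801 = 0.406535 + 0.729571 = 1.136106.
Q̄ = (S_0/π) × [bracket] = (1361/π) × 1.136106 = 492.18 W/m².
Daily total = Q̄ × 24.00 h × 3600 s/h = 492.18 × 24.00 × 3600 / 10⁶ = 42.52 MJ/m².

42.5 MJ/m²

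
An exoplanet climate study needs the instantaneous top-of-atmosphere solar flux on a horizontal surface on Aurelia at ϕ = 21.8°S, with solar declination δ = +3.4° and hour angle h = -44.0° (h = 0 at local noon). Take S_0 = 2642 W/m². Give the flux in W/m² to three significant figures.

cos θ_z = sin ϕ sin δ + cos ϕ cos δ cos h = -0.022024 + 0.666721 = 0.644697.
Flux = S_0 · cos θ_z = 2642 × 0.644697 = 1703 W/m².

1.70e+03 W/m²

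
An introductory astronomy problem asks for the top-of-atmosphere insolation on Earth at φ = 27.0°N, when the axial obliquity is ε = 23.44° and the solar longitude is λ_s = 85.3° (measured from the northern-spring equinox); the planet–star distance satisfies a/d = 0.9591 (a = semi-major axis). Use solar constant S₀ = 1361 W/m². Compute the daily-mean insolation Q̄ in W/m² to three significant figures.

Q̄ ≈ 447 W/m²

Solar declination: sin δ = sin ε · sin λ_s = sin 23.44° × sin 85.3° = 0.39645, so δ = +23.356°.
cos H₀ = −tan(+27.0°) tan(+23.356°) = -0.2200, H₀ = 1.7926 rad.
Bracket: H₀ sin φ sin δ + cos φ cos δ sin H₀ = 1.7926×0.45399×0.39645 + 0.89101×0.91806×0.97549 = 0.322640 + 0.797951 = 1.120591.
Inverse-square distance factor (a/d)² = 0.9591² = 0.919873.
Q̄ = (S₀/π) × 0.919873 × [bracket] = (1361/π) × 0.919873 × 1.120591 = 446.6 W/m².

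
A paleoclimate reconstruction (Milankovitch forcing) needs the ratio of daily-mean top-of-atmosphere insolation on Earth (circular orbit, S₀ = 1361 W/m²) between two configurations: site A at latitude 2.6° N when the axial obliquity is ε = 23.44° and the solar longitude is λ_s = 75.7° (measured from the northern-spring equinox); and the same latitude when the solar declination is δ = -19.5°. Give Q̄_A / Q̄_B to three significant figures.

— Configuration A (φ=+2.6°):
Solar declination: sin δ = sin ε · sin λ_s = sin 23.44° × sin 75.7° = 0.38546, so δ = +22.673°.
cos H₀ = −tan(+2.6°) tan(+22.673°) = -0.0190, H₀ = 1.5898 rad.
Bracket: H₀ sin φ sin δ + cos φ cos δ sin H₀ = 1.5898×0.04536×0.38546 + 0.99897×0.92272×0.99982 = 0.027797 + 0.921604 = 0.949401.
Q̄ = (S₀/π) × [bracket] = (1361/π) × 0.949401 = 411.30 W/m².
— Configuration B (φ=+2.6°):
cos H₀ = −tan(+2.6°) tan(-19.500°) = 0.0161, H₀ = 1.5547 rad.
Bracket: H₀ sin φ sin δ + cos φ cos δ sin H₀ = 1.5547×0.04536×-0.33381 + 0.99897×0.94264×0.99987 = -0.023541 + 0.941547 = 0.918006.
Q̄ = (S₀/π) × [bracket] = (1361/π) × 0.918006 = 397.70 W/m².
Ratio Q̄_A / Q̄_B = 411.30 / 397.70 = 1.034.

Q̄_A / Q̄_B ≈ 1.03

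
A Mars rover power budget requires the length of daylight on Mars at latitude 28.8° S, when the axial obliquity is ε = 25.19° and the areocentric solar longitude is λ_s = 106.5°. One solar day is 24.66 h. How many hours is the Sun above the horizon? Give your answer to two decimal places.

sin δ = sin 25.19° × sin 106.5° = 0.40809, so δ = +24.085°.
cos H₀ = −tan φ · tan δ = −tan(-28.8°) × tan(+24.085°) = 0.2457, so H₀ = 1.3225 rad = 75.77°.
Daylight = 2H₀/(2π) × 24.66 h = (1.3225/π) × 24.66 = 10.38 h.

10.38 h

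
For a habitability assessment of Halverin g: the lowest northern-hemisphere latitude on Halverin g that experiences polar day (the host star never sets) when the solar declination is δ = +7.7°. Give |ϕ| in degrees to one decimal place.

Polar day requires cos h₀ = −tan ϕ tan δ ≤ −1, i.e. tan ϕ tan δ ≥ 1.
The boundary is |tan ϕ| · |tan δ| = 1, so |ϕ| = 90° − |δ| = 90° − 7.7° = 82.3° in the northern hemisphere.

|ϕ| = 82.3°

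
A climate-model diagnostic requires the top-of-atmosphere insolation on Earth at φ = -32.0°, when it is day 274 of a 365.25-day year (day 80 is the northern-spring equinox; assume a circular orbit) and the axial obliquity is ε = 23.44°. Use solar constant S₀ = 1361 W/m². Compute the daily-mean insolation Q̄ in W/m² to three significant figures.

Solar longitude: λ_s = 360° × (274 − 80)/365.25 = 191.211°.
sin δ = sin 23.44° × sin 191.211° = -0.07734, so δ = -4.436°.
cos H₀ = −tan(-32.0°) tan(-4.436°) = -0.0485, H₀ = 1.6193 rad.
Bracket: H₀ sin φ sin δ + cos φ cos δ sin H₀ = 1.6193×-0.52992×-0.07734 + 0.84805×0.99700×0.99882 = 0.066365 + 0.844508 = 0.910873.
Q̄ = (S₀/π) × [bracket] = (1361/π) × 0.910873 = 394.6 W/m².

Q̄ ≈ 395 W/m²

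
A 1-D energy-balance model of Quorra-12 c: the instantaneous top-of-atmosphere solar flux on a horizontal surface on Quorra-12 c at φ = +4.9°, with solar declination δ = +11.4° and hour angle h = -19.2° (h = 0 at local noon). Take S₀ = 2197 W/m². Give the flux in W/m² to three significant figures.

cos θ_z = sin φ sin δ + cos φ cos δ cos h = 0.016883 + 0.922362 = 0.939245.
Flux = S₀ · cos θ_z = 2197 × 0.939245 = 2064 W/m².

2.06e+03 W/m²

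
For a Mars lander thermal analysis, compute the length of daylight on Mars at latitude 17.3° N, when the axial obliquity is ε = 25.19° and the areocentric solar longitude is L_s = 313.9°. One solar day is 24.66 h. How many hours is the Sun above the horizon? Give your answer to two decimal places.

11.54 h

sin δ = sin 25.19° × sin 313.9° = -0.30668, so δ = -17.859°.
cos h₀ = −tan ϕ · tan δ = −tan(+17.3°) × tan(-17.859°) = 0.1004, so h₀ = 1.4703 rad = 84.24°.
Daylight = 2h₀/(2π) × 24.66 h = (1.4703/π) × 24.66 = 11.54 h.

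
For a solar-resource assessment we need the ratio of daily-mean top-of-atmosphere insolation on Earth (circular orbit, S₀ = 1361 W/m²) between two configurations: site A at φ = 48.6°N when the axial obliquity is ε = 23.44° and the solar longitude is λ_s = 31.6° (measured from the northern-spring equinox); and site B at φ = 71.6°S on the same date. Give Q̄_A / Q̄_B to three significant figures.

— Configuration A (φ=+48.6°):
Solar declination: sin δ = sin ε · sin λ_s = sin 23.44° × sin 31.6° = 0.20844, so δ = +12.031°.
cos H₀ = −tan(+48.6°) tan(+12.031°) = -0.2417, H₀ = 1.8149 rad.
Bracket: H₀ sin φ sin δ + cos φ cos δ sin H₀ = 1.8149×0.75011×0.20844 + 0.66131×0.97804×0.97034 = 0.283765 + 0.627604 = 0.911369.
Q̄ = (S₀/π) × [bracket] = (1361/π) × 0.911369 = 394.82 W/m².
— Configuration B (φ=-71.6°):
cos H₀ = −tan(-71.6°) tan(+12.031°) = 0.6407, H₀ = 0.8754 rad.
Bracket: H₀ sin φ sin δ + cos φ cos δ sin H₀ = 0.8754×-0.94888×0.20844 + 0.31565×0.97804×0.76783 = -0.173141 + 0.237043 = 0.063902.
Q̄ = (S₀/π) × [bracket] = (1361/π) × 0.063902 = 27.684 W/m².
Ratio Q̄_A / Q̄_B = 394.82 / 27.684 = 14.26.

Q̄_A / Q̄_B ≈ 14.3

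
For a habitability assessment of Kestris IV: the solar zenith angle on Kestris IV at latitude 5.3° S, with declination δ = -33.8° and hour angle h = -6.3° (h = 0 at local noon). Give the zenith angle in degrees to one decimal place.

cos θ_z = sin ϕ sin δ + cos ϕ cos δ cos h = 0.051385 + 0.822435 = 0.873820.
θ_z = arccos(0.873820) = 29.1°.

θ_z = 29.1°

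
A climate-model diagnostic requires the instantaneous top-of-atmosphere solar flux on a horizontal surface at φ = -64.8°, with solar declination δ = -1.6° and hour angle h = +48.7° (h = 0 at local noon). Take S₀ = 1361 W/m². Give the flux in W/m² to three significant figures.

cos θ_z = sin φ sin δ + cos φ cos δ cos h = 0.025264 + 0.280905 = 0.306169.
Flux = S₀ · cos θ_z = 1361 × 0.306169 = 416.7 W/m².

417 W/m²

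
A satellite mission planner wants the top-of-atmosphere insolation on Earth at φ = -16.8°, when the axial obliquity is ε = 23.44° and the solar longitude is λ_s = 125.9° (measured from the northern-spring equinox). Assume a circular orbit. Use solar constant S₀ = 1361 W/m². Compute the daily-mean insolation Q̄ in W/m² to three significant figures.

Solar declination: sin δ = sin ε · sin λ_s = sin 23.44° × sin 125.9° = 0.32223, so δ = +18.798°.
cos H₀ = −tan(-16.8°) tan(+18.798°) = 0.1028, H₀ = 1.4678 rad.
Bracket: H₀ sin φ sin δ + cos φ cos δ sin H₀ = 1.4678×-0.28903×0.32223 + 0.95732×0.94666×0.99471 = -0.136702 + 0.901462 = 0.764760.
Q̄ = (S₀/π) × [bracket] = (1361/π) × 0.764760 = 331.3 W/m².

Q̄ ≈ 331 W/m²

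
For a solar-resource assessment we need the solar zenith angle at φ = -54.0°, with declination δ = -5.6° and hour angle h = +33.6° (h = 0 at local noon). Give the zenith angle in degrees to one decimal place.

θ_z = 55.5°

cos θ_z = sin φ sin δ + cos φ cos δ cos h = 0.078946 + 0.487242 = 0.566188.
θ_z = arccos(0.566188) = 55.5°.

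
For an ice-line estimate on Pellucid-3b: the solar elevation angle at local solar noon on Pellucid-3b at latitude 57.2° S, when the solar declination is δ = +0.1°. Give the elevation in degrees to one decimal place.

At local noon the hour angle is zero, so the zenith angle equals |φ − δ| = |-57.2° − (+0.100°)| = 57.300°.
Elevation = 90° − 57.300° = 32.7°.

32.7°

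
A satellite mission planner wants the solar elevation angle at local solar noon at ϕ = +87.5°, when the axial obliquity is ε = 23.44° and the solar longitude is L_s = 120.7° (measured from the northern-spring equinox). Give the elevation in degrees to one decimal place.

Solar declination: sin δ = sin ε · sin L_s = sin 23.44° × sin 120.7° = 0.34204, so δ = +20.001°.
At local noon the hour angle is zero, so the zenith angle equals |ϕ − δ| = |+87.5° − (+20.001°)| = 67.499°.
Elevation = 90° − 67.499° = 22.5°.

22.5°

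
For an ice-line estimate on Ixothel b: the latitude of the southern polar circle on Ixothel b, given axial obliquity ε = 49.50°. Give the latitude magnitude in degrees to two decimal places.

40.50°

The polar circle is the lowest latitude that experiences at least one full rotation of continuous darkness at the northern-summer solstice; it lies at |ϕ| = 90° − ε = 90° − 49.50° = 40.50°.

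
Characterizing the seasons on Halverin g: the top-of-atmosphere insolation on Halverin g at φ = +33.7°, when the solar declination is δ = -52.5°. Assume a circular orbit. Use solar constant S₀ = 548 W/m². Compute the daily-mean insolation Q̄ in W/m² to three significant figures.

cos H₀ = −tan(+33.7°) tan(-52.500°) = 0.8691, H₀ = 0.5173 rad.
Bracket: H₀ sin φ sin δ + cos φ cos δ sin H₀ = 0.5173×0.55484×-0.79335 + 0.83195×0.60876×0.49456 = -0.227706 + 0.250474 = 0.022768.
Q̄ = (S₀/π) × [bracket] = (548/π) × 0.022768 = 3.972 W/m².

Q̄ ≈ 3.97 W/m²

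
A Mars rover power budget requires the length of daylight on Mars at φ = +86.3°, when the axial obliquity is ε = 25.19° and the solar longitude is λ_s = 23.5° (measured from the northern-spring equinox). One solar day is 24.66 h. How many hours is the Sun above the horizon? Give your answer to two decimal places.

24.66 h

Solar declination: sin δ = sin ε · sin λ_s = sin 25.19° × sin 23.5° = 0.16972, so δ = +9.771°.
Sunrise equation: cos H₀ = −tan φ · tan δ = -2.6631 ≤ −1, so the Sun never sets (polar day) and H₀ = π.
Daylight = 2H₀/(2π) × 24.66 h = (3.1416/π) × 24.66 = 24.66 h.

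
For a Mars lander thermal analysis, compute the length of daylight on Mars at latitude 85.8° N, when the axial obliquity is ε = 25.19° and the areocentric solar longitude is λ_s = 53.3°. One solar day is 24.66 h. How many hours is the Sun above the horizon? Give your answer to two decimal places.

sin δ = sin 25.19° × sin 53.3° = 0.34125, so δ = +19.953°.
Sunrise equation: cos H₀ = −tan φ · tan δ = -4.9437 ≤ −1, so the Sun never sets (polar day) and H₀ = π.
Daylight = 2H₀/(2π) × 24.66 h = (3.1416/π) × 24.66 = 24.66 h.

24.66 h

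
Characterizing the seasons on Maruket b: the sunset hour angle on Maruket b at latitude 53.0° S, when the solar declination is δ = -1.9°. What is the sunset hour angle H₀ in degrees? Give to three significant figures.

cos H₀ = −tan φ · tan δ = −tan(-53.0°) × tan(-1.900°) = -0.0440, so H₀ = 1.6148 rad = 92.52°.

H₀ = 92.5°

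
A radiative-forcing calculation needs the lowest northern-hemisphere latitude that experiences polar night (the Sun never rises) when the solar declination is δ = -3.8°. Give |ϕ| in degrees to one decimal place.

|ϕ| = 86.2°

Polar night requires cos h₀ = −tan ϕ tan δ ≥ 1, i.e. tan ϕ tan δ ≤ −1.
The boundary is |tan ϕ| · |tan δ| = 1, so |ϕ| = 90° − |δ| = 90° − 3.8° = 86.2° in the northern hemisphere.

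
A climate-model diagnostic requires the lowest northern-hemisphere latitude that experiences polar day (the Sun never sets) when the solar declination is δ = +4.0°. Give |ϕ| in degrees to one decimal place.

|ϕ| = 86.0°

Polar day requires cos h₀ = −tan ϕ tan δ ≤ −1, i.e. tan ϕ tan δ ≥ 1.
The boundary is |tan ϕ| · |tan δ| = 1, so |ϕ| = 90° − |δ| = 90° − 4.0° = 86.0° in the northern hemisphere.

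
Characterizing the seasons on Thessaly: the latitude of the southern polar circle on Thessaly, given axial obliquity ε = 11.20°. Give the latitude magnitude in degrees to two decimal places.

78.80°

The polar circle is the lowest latitude that experiences at least one full rotation of continuous darkness at the northern-summer solstice; it lies at |ϕ| = 90° − ε = 90° − 11.20° = 78.80°.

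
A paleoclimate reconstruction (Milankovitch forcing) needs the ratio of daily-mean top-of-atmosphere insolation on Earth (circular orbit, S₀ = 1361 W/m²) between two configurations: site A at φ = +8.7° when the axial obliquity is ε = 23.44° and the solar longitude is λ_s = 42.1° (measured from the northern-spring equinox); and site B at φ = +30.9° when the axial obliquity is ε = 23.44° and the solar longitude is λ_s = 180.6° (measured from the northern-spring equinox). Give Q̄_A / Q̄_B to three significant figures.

— Configuration A (φ=+8.7°):
Solar declination: sin δ = sin ε · sin λ_s = sin 23.44° × sin 42.1° = 0.26669, so δ = +15.467°.
cos H₀ = −tan(+8.7°) tan(+15.467°) = -0.0423, H₀ = 1.6132 rad.
Bracket: H₀ sin φ sin δ + cos φ cos δ sin H₀ = 1.6132×0.15126×0.26669 + 0.98849×0.96378×0.99910 = 0.065076 + 0.951829 = 1.016905.
Q̄ = (S₀/π) × [bracket] = (1361/π) × 1.016905 = 440.54 W/m².
— Configuration B (φ=+30.9°):
Solar declination: sin δ = sin ε · sin λ_s = sin 23.44° × sin 180.6° = -0.00417, so δ = -0.239°.
cos H₀ = −tan(+30.9°) tan(-0.239°) = 0.0025, H₀ = 1.5683 rad.
Bracket: H₀ sin φ sin δ + cos φ cos δ sin H₀ = 1.5683×0.51354×-0.00417 + 0.85806×0.99999×1.00000 = -0.003358 + 0.858051 = 0.854693.
Q̄ = (S₀/π) × [bracket] = (1361/π) × 0.854693 = 370.27 W/m².
Ratio Q̄_A / Q̄_B = 440.54 / 370.27 = 1.190.

Q̄_A / Q̄_B ≈ 1.19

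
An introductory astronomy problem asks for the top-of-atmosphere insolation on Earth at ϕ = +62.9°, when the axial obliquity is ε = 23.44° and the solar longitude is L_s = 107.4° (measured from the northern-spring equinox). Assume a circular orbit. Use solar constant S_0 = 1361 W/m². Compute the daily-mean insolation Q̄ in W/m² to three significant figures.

Q̄ ≈ 475 W/m²

Solar declination: sin δ = sin ε · sin L_s = sin 23.44° × sin 107.4° = 0.37959, so δ = +22.308°.
cos h₀ = −tan(+62.9°) tan(+22.308°) = -0.8018, h₀ = 2.5011 rad.
Bracket: h₀ sin ϕ sin δ + cos ϕ cos δ sin h₀ = 2.5011×0.89021×0.37959 + 0.45554×0.92516×0.59761 = 0.845159 + 0.251861 = 1.097020.
Q̄ = (S_0/π) × [bracket] = (1361/π) × 1.097020 = 475.3 W/m².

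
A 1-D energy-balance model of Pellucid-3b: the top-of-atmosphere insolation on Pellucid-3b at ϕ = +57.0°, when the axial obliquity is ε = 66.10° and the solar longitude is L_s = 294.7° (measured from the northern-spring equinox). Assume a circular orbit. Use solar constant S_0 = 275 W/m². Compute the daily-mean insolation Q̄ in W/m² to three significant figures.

Solar declination: sin δ = sin ε · sin L_s = sin 66.10° × sin 294.7° = -0.83061, so δ = -56.161°.
cos h₀ = −tan(+57.0°) tan(-56.161°) = 2.2969 ≥ 1 ⇒ polar night, h₀ = 0 and Q̄ = 0.

Q̄ ≈ 0.00 W/m²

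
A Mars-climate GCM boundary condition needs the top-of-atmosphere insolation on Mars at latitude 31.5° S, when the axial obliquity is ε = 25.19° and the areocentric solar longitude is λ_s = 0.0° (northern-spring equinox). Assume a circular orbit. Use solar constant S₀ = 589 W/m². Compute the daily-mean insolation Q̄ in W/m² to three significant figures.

Q̄ ≈ 160 W/m²

sin δ = sin 25.19° × sin 0.0° = 0.00000, so δ = +0.000°.
cos H₀ = −tan(-31.5°) tan(+0.000°) = 0.0000, H₀ = 1.5708 rad.
Bracket: H₀ sin φ sin δ + cos φ cos δ sin H₀ = 1.5708×-0.52250×0.00000 + 0.85264×1.00000×1.00000 = -0.000000 + 0.852640 = 0.852640.
Q̄ = (S₀/π) × [bracket] = (589/π) × 0.852640 = 159.9 W/m².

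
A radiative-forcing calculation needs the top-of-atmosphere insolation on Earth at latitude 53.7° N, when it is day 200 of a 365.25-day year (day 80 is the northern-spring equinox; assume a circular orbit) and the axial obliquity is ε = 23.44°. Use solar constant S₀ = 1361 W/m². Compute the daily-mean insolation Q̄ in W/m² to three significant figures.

Q̄ ≈ 464 W/m²

Solar longitude: λ_s = 360° × (200 − 80)/365.25 = 118.275°.
sin δ = sin 23.44° × sin 118.275° = 0.35033, so δ = +20.507°.
cos H₀ = −tan(+53.7°) tan(+20.507°) = -0.5092, H₀ = 2.1050 rad.
Bracket: H₀ sin φ sin δ + cos φ cos δ sin H₀ = 2.1050×0.80593×0.35033 + 0.59201×0.93663×0.86066 = 0.594329 + 0.477231 = 1.071560.
Q̄ = (S₀/π) × [bracket] = (1361/π) × 1.071560 = 464.2 W/m².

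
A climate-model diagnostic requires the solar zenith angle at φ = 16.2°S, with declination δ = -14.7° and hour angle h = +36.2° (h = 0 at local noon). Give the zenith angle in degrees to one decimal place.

cos θ_z = sin φ sin δ + cos φ cos δ cos h = 0.070796 + 0.749554 = 0.820350.
θ_z = arccos(0.820350) = 34.9°.

θ_z = 34.9°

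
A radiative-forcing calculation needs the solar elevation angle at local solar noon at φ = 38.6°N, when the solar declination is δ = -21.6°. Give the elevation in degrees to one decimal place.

At local noon the hour angle is zero, so the zenith angle equals |φ − δ| = |+38.6° − (-21.600°)| = 60.200°.
Elevation = 90° − 60.200° = 29.8°.

29.8°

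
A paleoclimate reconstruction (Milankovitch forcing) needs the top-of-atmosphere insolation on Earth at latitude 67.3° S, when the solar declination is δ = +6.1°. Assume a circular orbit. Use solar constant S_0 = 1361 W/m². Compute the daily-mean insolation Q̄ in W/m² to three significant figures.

cos h₀ = −tan(-67.3°) tan(+6.100°) = 0.2555, h₀ = 1.3125 rad.
Bracket: h₀ sin ϕ sin δ + cos ϕ cos δ sin h₀ = 1.3125×-0.92254×0.10626 + 0.38591×0.99434×0.96681 = -0.128663 + 0.370990 = 0.242327.
Q̄ = (S_0/π) × [bracket] = (1361/π) × 0.242327 = 105.0 W/m².

Q̄ ≈ 105 W/m²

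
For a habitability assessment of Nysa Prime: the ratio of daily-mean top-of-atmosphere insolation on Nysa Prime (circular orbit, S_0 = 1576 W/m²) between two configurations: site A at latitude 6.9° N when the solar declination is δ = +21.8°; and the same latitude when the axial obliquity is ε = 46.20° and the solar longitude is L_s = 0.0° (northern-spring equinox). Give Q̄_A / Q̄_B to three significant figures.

Q̄_A / Q̄_B ≈ 1.00

— Configuration A (ϕ=+6.9°):
cos h₀ = −tan(+6.9°) tan(+21.800°) = -0.0484, h₀ = 1.6192 rad.
Bracket: h₀ sin ϕ sin δ + cos ϕ cos δ sin h₀ = 1.6192×0.12014×0.37137 + 0.99276×0.92849×0.99883 = 0.072243 + 0.920689 = 0.992932.
Q̄ = (S_0/π) × [bracket] = (1576/π) × 0.992932 = 498.11 W/m².
— Configuration B (ϕ=+6.9°):
Solar declination: sin δ = sin ε · sin L_s = sin 46.20° × sin 0.0° = 0.00000, so δ = +0.000°.
cos h₀ = −tan(+6.9°) tan(+0.000°) = -0.0000, h₀ = 1.5708 rad.
Bracket: h₀ sin ϕ sin δ + cos ϕ cos δ sin h₀ = 1.5708×0.12014×0.00000 + 0.99276×1.00000×1.00000 = 0.000000 + 0.992760 = 0.992760.
Q̄ = (S_0/π) × [bracket] = (1576/π) × 0.992760 = 498.02 W/m².
Ratio Q̄_A / Q̄_B = 498.11 / 498.02 = 1.000.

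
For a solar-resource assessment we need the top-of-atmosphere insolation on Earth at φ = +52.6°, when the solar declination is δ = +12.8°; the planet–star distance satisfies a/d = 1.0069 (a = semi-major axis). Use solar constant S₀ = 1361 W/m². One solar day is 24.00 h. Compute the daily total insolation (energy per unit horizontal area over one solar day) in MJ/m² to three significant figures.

34.0 MJ/m²

cos H₀ = −tan(+52.6°) tan(+12.800°) = -0.2972, H₀ = 1.8725 rad.
Bracket: H₀ sin φ sin δ + cos φ cos δ sin H₀ = 1.8725×0.79441×0.22155 + 0.60738×0.97515×0.95483 = 0.329563 + 0.565533 = 0.895096.
Inverse-square distance factor (a/d)² = 1.0069² = 1.013848.
Q̄ = (S₀/π) × 1.013848 × [bracket] = (1361/π) × 1.013848 × 0.895096 = 393.14 W/m².
Daily total = Q̄ × 24.00 h × 3600 s/h = 393.14 × 24.00 × 3600 / 10⁶ = 33.97 MJ/m².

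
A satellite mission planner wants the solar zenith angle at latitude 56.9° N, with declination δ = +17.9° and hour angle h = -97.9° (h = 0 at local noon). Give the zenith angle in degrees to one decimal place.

cos θ_z = sin φ sin δ + cos φ cos δ cos h = 0.257478 + -0.071425 = 0.186053.
θ_z = arccos(0.186053) = 79.3°.

θ_z = 79.3°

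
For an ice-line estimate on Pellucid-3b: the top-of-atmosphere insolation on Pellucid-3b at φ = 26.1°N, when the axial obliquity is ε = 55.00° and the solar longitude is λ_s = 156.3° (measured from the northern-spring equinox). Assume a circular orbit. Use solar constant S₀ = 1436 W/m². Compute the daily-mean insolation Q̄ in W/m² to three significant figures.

Solar declination: sin δ = sin ε · sin λ_s = sin 55.00° × sin 156.3° = 0.32926, so δ = +19.224°.
cos H₀ = −tan(+26.1°) tan(+19.224°) = -0.1708, H₀ = 1.7425 rad.
Bracket: H₀ sin φ sin δ + cos φ cos δ sin H₀ = 1.7425×0.43994×0.32926 + 0.89803×0.94424×0.98530 = 0.252409 + 0.835491 = 1.087900.
Q̄ = (S₀/π) × [bracket] = (1436/π) × 1.087900 = 497.3 W/m².

Q̄ ≈ 497 W/m²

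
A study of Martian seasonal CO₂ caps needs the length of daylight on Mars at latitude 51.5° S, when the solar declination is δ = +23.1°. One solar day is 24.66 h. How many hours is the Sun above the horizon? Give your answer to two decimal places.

7.89 h

cos h₀ = −tan ϕ · tan δ = −tan(-51.5°) × tan(+23.100°) = 0.5362, so h₀ = 1.0048 rad = 57.57°.
Daylight = 2h₀/(2π) × 24.66 h = (1.0048/π) × 24.66 = 7.89 h.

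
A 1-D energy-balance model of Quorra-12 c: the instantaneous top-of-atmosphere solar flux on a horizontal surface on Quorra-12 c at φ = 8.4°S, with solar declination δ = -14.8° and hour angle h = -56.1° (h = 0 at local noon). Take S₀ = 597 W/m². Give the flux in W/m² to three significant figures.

cos θ_z = sin φ sin δ + cos φ cos δ cos h = 0.037316 + 0.533456 = 0.570772.
Flux = S₀ · cos θ_z = 597 × 0.570772 = 340.8 W/m².

341 W/m²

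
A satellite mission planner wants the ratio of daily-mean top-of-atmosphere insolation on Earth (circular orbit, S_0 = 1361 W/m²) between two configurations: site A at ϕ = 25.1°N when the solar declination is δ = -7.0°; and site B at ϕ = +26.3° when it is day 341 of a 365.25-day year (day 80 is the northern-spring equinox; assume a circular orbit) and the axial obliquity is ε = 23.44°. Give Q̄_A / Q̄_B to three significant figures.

— Configuration A (ϕ=+25.1°):
cos h₀ = −tan(+25.1°) tan(-7.000°) = 0.0575, h₀ = 1.5132 rad.
Bracket: h₀ sin ϕ sin δ + cos ϕ cos δ sin h₀ = 1.5132×0.42420×-0.12187 + 0.90557×0.99255×0.99834 = -0.078228 + 0.897331 = 0.819103.
Q̄ = (S_0/π) × [bracket] = (1361/π) × 0.819103 = 354.85 W/m².
— Configuration B (ϕ=+26.3°):
Solar longitude: L_s = 360° × (341 − 80)/365.25 = 257.248°.
sin δ = sin 23.44° × sin 257.248° = -0.38798, so δ = -22.829°.
cos h₀ = −tan(+26.3°) tan(-22.829°) = 0.2080, h₀ = 1.3612 rad.
Bracket: h₀ sin ϕ sin δ + cos ϕ cos δ sin h₀ = 1.3612×0.44307×-0.38798 + 0.89649×0.92167×0.97812 = -0.233993 + 0.808189 = 0.574196.
Q̄ = (S_0/π) × [bracket] = (1361/π) × 0.574196 = 248.75 W/m².
Ratio Q̄_A / Q̄_B = 354.85 / 248.75 = 1.427.

Q̄_A / Q̄_B ≈ 1.43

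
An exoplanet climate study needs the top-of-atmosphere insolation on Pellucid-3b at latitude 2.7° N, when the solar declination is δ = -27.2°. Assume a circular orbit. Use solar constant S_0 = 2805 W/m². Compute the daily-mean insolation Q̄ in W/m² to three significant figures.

cos h₀ = −tan(+2.7°) tan(-27.200°) = 0.0242, h₀ = 1.5466 rad.
Bracket: h₀ sin ϕ sin δ + cos ϕ cos δ sin h₀ = 1.5466×0.04711×-0.45710 + 0.99889×0.88942×0.99971 = -0.033304 + 0.888175 = 0.854871.
Q̄ = (S_0/π) × [bracket] = (2805/π) × 0.854871 = 763.3 W/m².

Q̄ ≈ 763 W/m²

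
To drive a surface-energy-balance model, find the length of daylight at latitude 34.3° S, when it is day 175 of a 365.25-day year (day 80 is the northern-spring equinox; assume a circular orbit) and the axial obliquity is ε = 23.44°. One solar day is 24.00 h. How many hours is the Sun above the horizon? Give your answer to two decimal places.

9.71 h

Solar longitude: λ_s = 360° × (175 − 80)/365.25 = 93.634°.
sin δ = sin 23.44° × sin 93.634° = 0.39699, so δ = +23.390°.
cos H₀ = −tan φ · tan δ = −tan(-34.3°) × tan(+23.390°) = 0.2951, so H₀ = 1.2713 rad = 72.84°.
Daylight = 2H₀/(2π) × 24.00 h = (1.2713/π) × 24.00 = 9.71 h.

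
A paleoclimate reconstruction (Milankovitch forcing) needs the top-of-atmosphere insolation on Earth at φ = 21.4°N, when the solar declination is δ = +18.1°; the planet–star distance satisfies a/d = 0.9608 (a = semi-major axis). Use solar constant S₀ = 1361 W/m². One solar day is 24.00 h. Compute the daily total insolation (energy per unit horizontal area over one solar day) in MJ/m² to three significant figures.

cos H₀ = −tan(+21.4°) tan(+18.100°) = -0.1281, H₀ = 1.6992 rad.
Bracket: H₀ sin φ sin δ + cos φ cos δ sin H₀ = 1.6992×0.36488×0.31068 + 0.93106×0.95052×0.99176 = 0.192623 + 0.877699 = 1.070322.
Inverse-square distance factor (a/d)² = 0.9608² = 0.923137.
Q̄ = (S₀/π) × 0.923137 × [bracket] = (1361/π) × 0.923137 × 1.070322 = 428.04 W/m².
Daily total = Q̄ × 24.00 h × 3600 s/h = 428.04 × 24.00 × 3600 / 10⁶ = 36.98 MJ/m².

37.0 MJ/m²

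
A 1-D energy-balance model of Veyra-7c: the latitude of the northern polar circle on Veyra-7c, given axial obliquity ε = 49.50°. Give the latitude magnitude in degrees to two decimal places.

The polar circle is the lowest latitude that experiences at least one full rotation of continuous daylight at the northern-summer solstice; it lies at |ϕ| = 90° − ε = 90° − 49.50° = 40.50°.

40.50°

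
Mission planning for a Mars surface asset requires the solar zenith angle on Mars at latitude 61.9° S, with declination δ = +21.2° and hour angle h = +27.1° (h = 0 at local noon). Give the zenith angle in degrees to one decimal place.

cos θ_z = sin φ sin δ + cos φ cos δ cos h = -0.318999 + 0.390924 = 0.071925.
θ_z = arccos(0.071925) = 85.9°.

θ_z = 85.9°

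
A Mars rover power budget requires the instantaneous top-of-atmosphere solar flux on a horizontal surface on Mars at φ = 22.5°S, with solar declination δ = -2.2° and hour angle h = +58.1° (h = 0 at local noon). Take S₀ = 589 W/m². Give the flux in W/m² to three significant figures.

cos θ_z = sin φ sin δ + cos φ cos δ cos h = 0.014690 + 0.487854 = 0.502544.
Flux = S₀ · cos θ_z = 589 × 0.502544 = 296.0 W/m².

296 W/m²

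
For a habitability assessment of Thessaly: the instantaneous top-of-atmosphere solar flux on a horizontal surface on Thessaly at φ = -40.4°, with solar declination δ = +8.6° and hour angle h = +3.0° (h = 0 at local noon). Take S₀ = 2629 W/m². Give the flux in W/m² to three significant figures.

1.72e+03 W/m²

cos θ_z = sin φ sin δ + cos φ cos δ cos h = -0.096917 + 0.751944 = 0.655027.
Flux = S₀ · cos θ_z = 2629 × 0.655027 = 1722 W/m².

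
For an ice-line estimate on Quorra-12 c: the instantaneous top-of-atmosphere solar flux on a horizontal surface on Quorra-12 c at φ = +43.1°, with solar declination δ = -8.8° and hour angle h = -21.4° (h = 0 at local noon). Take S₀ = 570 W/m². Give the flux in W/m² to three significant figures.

cos θ_z = sin φ sin δ + cos φ cos δ cos h = -0.104531 + 0.671819 = 0.567288.
Flux = S₀ · cos θ_z = 570 × 0.567288 = 323.4 W/m².

323 W/m²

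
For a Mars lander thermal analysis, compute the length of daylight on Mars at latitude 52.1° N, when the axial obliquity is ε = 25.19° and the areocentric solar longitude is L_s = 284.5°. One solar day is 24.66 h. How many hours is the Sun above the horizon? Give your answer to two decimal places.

7.46 h

sin δ = sin 25.19° × sin 284.5° = -0.41206, so δ = -24.335°.
cos h₀ = −tan ϕ · tan δ = −tan(+52.1°) × tan(-24.335°) = 0.5809, so h₀ = 0.9509 rad = 54.48°.
Daylight = 2h₀/(2π) × 24.66 h = (0.9509/π) × 24.66 = 7.46 h.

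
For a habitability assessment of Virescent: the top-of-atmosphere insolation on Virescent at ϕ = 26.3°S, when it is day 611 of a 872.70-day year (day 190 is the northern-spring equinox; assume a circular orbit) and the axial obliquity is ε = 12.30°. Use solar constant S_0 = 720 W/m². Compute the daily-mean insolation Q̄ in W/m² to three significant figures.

Solar longitude: L_s = 360° × (611 − 190)/872.70 = 173.668°.
sin δ = sin 12.30° × sin 173.668° = 0.02350, so δ = +1.346°.
cos h₀ = −tan(-26.3°) tan(+1.346°) = 0.0116, h₀ = 1.5592 rad.
Bracket: h₀ sin ϕ sin δ + cos ϕ cos δ sin h₀ = 1.5592×-0.44307×0.02350 + 0.89649×0.99972×0.99993 = -0.016235 + 0.896176 = 0.879941.
Q̄ = (S_0/π) × [bracket] = (720/π) × 0.879941 = 201.7 W/m².

Q̄ ≈ 202 W/m²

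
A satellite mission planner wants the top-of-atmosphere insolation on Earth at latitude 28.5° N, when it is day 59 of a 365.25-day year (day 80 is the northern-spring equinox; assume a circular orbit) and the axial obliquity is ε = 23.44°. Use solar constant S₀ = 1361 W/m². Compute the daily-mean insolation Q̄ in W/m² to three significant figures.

Solar longitude: λ_s = 360° × (59 − 80)/365.25 = -20.698°, i.e. -20.698° + 360° = 339.302°.
sin δ = sin 23.44° × sin 339.302° = -0.14060, so δ = -8.082°.
cos H₀ = −tan(+28.5°) tan(-8.082°) = 0.0771, H₀ = 1.4936 rad.
Bracket: H₀ sin φ sin δ + cos φ cos δ sin H₀ = 1.4936×0.47716×-0.14060 + 0.87882×0.99007×0.99702 = -0.100204 + 0.867500 = 0.767296.
Q̄ = (S₀/π) × [bracket] = (1361/π) × 0.767296 = 332.4 W/m².

Q̄ ≈ 332 W/m²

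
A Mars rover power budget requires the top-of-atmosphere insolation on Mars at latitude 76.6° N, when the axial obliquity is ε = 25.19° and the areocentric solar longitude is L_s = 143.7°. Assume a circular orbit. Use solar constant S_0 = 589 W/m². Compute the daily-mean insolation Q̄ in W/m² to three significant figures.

sin δ = sin 25.19° × sin 143.7° = 0.25197, so δ = +14.594°.
cos h₀ = −tan(+76.6°) tan(+14.594°) = -1.0929 ≤ −1 ⇒ polar day, h₀ = π.
Bracket: h₀ sin ϕ sin δ + cos ϕ cos δ sin h₀ = 3.1416×0.97278×0.25197 + 0.23175×0.96773×0.00000 = 0.770042 + 0.000000 = 0.770042.
Q̄ = (S_0/π) × [bracket] = (589/π) × 0.770042 = 144.4 W/m².

Q̄ ≈ 144 W/m²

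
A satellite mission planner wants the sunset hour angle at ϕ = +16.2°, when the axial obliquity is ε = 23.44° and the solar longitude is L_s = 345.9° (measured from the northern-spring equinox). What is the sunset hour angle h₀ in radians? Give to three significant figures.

Solar declination: sin δ = sin ε · sin L_s = sin 23.44° × sin 345.9° = -0.09691, so δ = -5.561°.
cos h₀ = −tan ϕ · tan δ = −tan(+16.2°) × tan(-5.561°) = 0.0283, so h₀ = 1.5425 rad = 88.38°.

h₀ = 1.54 rad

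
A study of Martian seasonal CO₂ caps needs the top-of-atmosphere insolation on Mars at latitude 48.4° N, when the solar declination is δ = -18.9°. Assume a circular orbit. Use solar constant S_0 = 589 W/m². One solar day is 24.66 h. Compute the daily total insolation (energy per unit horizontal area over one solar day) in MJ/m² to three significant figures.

cos h₀ = −tan(+48.4°) tan(-18.900°) = 0.3856, h₀ = 1.1749 rad.
Bracket: h₀ sin ϕ sin δ + cos ϕ cos δ sin h₀ = 1.1749×0.74780×-0.32392 + 0.66393×0.94609×0.92265 = -0.284593 + 0.579551 = 0.294958.
Q̄ = (S_0/π) × [bracket] = (589/π) × 0.294958 = 55.300 W/m².
Daily total = Q̄ × 24.66 h × 3600 s/h = 55.300 × 24.66 × 3600 / 10⁶ = 4.909 MJ/m².

4.91 MJ/m²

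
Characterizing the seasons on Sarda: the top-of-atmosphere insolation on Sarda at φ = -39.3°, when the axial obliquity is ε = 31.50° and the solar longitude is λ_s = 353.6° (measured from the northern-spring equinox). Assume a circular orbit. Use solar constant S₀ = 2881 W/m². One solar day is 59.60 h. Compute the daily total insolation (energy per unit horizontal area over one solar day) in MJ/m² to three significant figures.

Solar declination: sin δ = sin ε · sin λ_s = sin 31.50° × sin 353.6° = -0.05824, so δ = -3.339°.
cos H₀ = −tan(-39.3°) tan(-3.339°) = -0.0478, H₀ = 1.6186 rad.
Bracket: H₀ sin φ sin δ + cos φ cos δ sin H₀ = 1.6186×-0.63338×-0.05824 + 0.77384×0.99830×0.99886 = 0.059707 + 0.771644 = 0.831351.
Q̄ = (S₀/π) × [bracket] = (2881/π) × 0.831351 = 762.39 W/m².
Daily total = Q̄ × 59.60 h × 3600 s/h = 762.39 × 59.60 × 3600 / 10⁶ = 163.6 MJ/m².

164 MJ/m²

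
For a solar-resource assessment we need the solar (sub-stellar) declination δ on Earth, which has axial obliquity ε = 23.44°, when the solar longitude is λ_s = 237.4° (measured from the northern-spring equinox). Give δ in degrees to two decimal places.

δ = -19.58°

sin δ = sin ε · sin λ_s = sin 23.44° × sin 237.4° = -0.335118.
δ = arcsin(-0.335118) = -19.58°.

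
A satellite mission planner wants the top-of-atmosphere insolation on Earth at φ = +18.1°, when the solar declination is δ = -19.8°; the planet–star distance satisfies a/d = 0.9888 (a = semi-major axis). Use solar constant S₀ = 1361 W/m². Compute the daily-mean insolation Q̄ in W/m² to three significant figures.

cos H₀ = −tan(+18.1°) tan(-19.800°) = 0.1177, H₀ = 1.4528 rad.
Bracket: H₀ sin φ sin δ + cos φ cos δ sin H₀ = 1.4528×0.31068×-0.33874 + 0.95052×0.94088×0.99305 = -0.152892 + 0.888110 = 0.735218.
Inverse-square distance factor (a/d)² = 0.9888² = 0.977725.
Q̄ = (S₀/π) × 0.977725 × [bracket] = (1361/π) × 0.977725 × 0.735218 = 311.4 W/m².

Q̄ ≈ 311 W/m²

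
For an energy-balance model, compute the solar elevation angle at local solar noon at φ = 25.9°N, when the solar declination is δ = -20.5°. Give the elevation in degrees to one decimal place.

43.6°

At local noon the hour angle is zero, so the zenith angle equals |φ − δ| = |+25.9° − (-20.500°)| = 46.400°.
Elevation = 90° − 46.400° = 43.6°.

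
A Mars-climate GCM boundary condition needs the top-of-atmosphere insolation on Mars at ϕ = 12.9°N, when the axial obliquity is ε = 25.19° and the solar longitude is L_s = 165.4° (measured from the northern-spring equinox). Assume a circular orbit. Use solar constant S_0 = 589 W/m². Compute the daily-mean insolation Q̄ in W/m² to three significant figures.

Q̄ ≈ 189 W/m²

Solar declination: sin δ = sin ε · sin L_s = sin 25.19° × sin 165.4° = 0.10729, so δ = +6.159°.
cos h₀ = −tan(+12.9°) tan(+6.159°) = -0.0247, h₀ = 1.5955 rad.
Bracket: h₀ sin ϕ sin δ + cos ϕ cos δ sin h₀ = 1.5955×0.22325×0.10729 + 0.97476×0.99423×0.99969 = 0.038216 + 0.968835 = 1.007051.
Q̄ = (S_0/π) × [bracket] = (589/π) × 1.007051 = 188.8 W/m².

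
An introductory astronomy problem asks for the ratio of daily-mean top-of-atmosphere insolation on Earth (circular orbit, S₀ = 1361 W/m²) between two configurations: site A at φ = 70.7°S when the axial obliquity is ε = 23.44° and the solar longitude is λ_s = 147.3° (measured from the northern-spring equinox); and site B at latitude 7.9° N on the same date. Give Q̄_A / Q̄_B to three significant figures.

— Configuration A (φ=-70.7°):
Solar declination: sin δ = sin ε · sin λ_s = sin 23.44° × sin 147.3° = 0.21490, so δ = +12.410°.
cos H₀ = −tan(-70.7°) tan(+12.410°) = 0.6283, H₀ = 0.8914 rad.
Bracket: H₀ sin φ sin δ + cos φ cos δ sin H₀ = 0.8914×-0.94380×0.21490 + 0.33051×0.97664×0.77794 = -0.180796 + 0.251111 = 0.070315.
Q̄ = (S₀/π) × [bracket] = (1361/π) × 0.070315 = 30.462 W/m².
— Configuration B (φ=+7.9°):
cos H₀ = −tan(+7.9°) tan(+12.410°) = -0.0305, H₀ = 1.6013 rad.
Bracket: H₀ sin φ sin δ + cos φ cos δ sin H₀ = 1.6013×0.13744×0.21490 + 0.99051×0.97664×0.99953 = 0.047296 + 0.966917 = 1.014213.
Q̄ = (S₀/π) × [bracket] = (1361/π) × 1.014213 = 439.38 W/m².
Ratio Q̄_A / Q̄_B = 30.462 / 439.38 = 0.06933.

Q̄_A / Q̄_B ≈ 0.0693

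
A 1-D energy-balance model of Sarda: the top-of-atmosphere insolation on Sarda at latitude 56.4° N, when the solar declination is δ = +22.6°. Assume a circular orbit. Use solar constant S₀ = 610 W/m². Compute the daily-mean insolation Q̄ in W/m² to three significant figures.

cos H₀ = −tan(+56.4°) tan(+22.600°) = -0.6265, H₀ = 2.2479 rad.
Bracket: H₀ sin φ sin δ + cos φ cos δ sin H₀ = 2.2479×0.83292×0.38430 + 0.55339×0.92321×0.77940 = 0.719533 + 0.398192 = 1.117725.
Q̄ = (S₀/π) × [bracket] = (610/π) × 1.117725 = 217.0 W/m².

Q̄ ≈ 217 W/m²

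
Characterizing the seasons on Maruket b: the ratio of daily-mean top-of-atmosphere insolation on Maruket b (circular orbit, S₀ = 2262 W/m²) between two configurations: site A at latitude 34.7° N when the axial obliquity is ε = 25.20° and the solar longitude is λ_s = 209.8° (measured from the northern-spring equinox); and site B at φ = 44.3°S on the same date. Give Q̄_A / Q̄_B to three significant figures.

Q̄_A / Q̄_B ≈ 0.658

— Configuration A (φ=+34.7°):
Solar declination: sin δ = sin ε · sin λ_s = sin 25.20° × sin 209.8° = -0.21160, so δ = -12.216°.
cos H₀ = −tan(+34.7°) tan(-12.216°) = 0.1499, H₀ = 1.4203 rad.
Bracket: H₀ sin φ sin δ + cos φ cos δ sin H₀ = 1.4203×0.56928×-0.21160 + 0.82214×0.97736×0.98870 = -0.171089 + 0.794447 = 0.623358.
Q̄ = (S₀/π) × [bracket] = (2262/π) × 0.623358 = 448.83 W/m².
— Configuration B (φ=-44.3°):
cos H₀ = −tan(-44.3°) tan(-12.216°) = -0.2113, H₀ = 1.7837 rad.
Bracket: H₀ sin φ sin δ + cos φ cos δ sin H₀ = 1.7837×-0.69842×-0.21160 + 0.71569×0.97736×0.97743 = 0.263605 + 0.683699 = 0.947304.
Q̄ = (S₀/π) × [bracket] = (2262/π) × 0.947304 = 682.07 W/m².
Ratio Q̄_A / Q̄_B = 448.83 / 682.07 = 0.6580.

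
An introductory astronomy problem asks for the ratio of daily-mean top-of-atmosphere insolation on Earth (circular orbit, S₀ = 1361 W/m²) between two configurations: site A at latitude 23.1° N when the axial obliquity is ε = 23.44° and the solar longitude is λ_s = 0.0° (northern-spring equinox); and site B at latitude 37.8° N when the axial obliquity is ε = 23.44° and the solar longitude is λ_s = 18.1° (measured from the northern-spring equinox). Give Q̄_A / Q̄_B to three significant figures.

Q̄_A / Q̄_B ≈ 1.01

— Configuration A (φ=+23.1°):
Solar declination: sin δ = sin ε · sin λ_s = sin 23.44° × sin 0.0° = 0.00000, so δ = +0.000°.
cos H₀ = −tan(+23.1°) tan(+0.000°) = -0.0000, H₀ = 1.5708 rad.
Bracket: H₀ sin φ sin δ + cos φ cos δ sin H₀ = 1.5708×0.39234×0.00000 + 0.91982×1.00000×1.00000 = 0.000000 + 0.919820 = 0.919820.
Q̄ = (S₀/π) × [bracket] = (1361/π) × 0.919820 = 398.48 W/m².
— Configuration B (φ=+37.8°):
Solar declination: sin δ = sin ε · sin λ_s = sin 23.44° × sin 18.1° = 0.12358, so δ = +7.099°.
cos H₀ = −tan(+37.8°) tan(+7.099°) = -0.0966, H₀ = 1.6675 rad.
Bracket: H₀ sin φ sin δ + cos φ cos δ sin H₀ = 1.6675×0.61291×0.12358 + 0.79016×0.99233×0.99532 = 0.126302 + 0.780430 = 0.906732.
Q̄ = (S₀/π) × [bracket] = (1361/π) × 0.906732 = 392.81 W/m².
Ratio Q̄_A / Q̄_B = 398.48 / 392.81 = 1.014.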